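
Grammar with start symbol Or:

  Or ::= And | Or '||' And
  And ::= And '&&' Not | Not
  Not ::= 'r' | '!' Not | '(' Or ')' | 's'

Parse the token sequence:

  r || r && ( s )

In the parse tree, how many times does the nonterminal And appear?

4

[Or [Or [And [Not r]]] || [And [And [Not r]] && [Not ( [Or [And [Not s]]] )]]]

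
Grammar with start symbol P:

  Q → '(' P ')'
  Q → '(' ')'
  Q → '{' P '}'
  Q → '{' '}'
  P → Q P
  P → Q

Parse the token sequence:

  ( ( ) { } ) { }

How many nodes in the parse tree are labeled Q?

4

[P [Q ( [P [Q ( )] [P [Q { }]]] )] [P [Q { }]]]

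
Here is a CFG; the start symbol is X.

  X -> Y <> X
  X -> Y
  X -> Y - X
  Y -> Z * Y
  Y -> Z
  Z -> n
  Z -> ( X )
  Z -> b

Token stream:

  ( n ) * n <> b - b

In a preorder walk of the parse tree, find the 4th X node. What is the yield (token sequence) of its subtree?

b

[X [Y [Z ( [X [Y [Z n]]] )] * [Y [Z n]]] <> [X [Y [Z b]] - [X [Y [Z b]]]]]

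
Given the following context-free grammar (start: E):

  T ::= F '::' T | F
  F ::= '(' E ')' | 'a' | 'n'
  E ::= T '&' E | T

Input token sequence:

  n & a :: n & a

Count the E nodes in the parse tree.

3

[E [T [F n]] & [E [T [F a] :: [T [F n]]] & [E [T [F a]]]]]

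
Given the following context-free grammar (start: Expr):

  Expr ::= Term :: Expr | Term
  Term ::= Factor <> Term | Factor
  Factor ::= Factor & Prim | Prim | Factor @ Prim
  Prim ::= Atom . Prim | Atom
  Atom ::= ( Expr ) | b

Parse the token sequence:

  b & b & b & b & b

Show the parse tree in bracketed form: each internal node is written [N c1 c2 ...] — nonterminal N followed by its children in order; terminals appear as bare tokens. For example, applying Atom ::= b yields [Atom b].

Expr
Term
Factor
Factor & Prim
Factor & Prim & Prim
Factor & Prim & Prim & Prim
Factor & Prim & Prim & Prim & Prim
Prim & Prim & Prim & Prim & Prim
Atom & Prim & Prim & Prim & Prim
b & Prim & Prim & Prim & Prim
b & Atom & Prim & Prim & Prim
b & b & Prim & Prim & Prim
b & b & Atom & Prim & Prim
b & b & b & Prim & Prim
b & b & b & Atom & Prim
b & b & b & b & Prim
b & b & b & b & Atom
b & b & b & b & b

[Expr [Term [Factor [Factor [Factor [Factor [Factor [Prim [Atom b]]] & [Prim [Atom b]]] & [Prim [Atom b]]] & [Prim [Atom b]]] & [Prim [Atom b]]]]]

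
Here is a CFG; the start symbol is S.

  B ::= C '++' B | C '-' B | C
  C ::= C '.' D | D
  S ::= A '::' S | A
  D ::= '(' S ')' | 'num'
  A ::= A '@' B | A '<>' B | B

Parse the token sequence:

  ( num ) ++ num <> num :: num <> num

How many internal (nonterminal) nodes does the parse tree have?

26

[S [A [A [B [C [D ( [S [A [B [C [D num]]]]] )]] ++ [B [C [D num]]]]] <> [B [C [D num]]]] :: [S [A [A [B [C [D num]]]] <> [B [C [D num]]]]]]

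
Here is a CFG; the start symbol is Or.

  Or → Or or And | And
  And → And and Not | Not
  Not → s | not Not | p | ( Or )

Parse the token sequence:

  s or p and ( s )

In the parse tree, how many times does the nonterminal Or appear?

[Or [Or [And [Not s]]] or [And [And [Not p]] and [Not ( [Or [And [Not s]]] )]]]

3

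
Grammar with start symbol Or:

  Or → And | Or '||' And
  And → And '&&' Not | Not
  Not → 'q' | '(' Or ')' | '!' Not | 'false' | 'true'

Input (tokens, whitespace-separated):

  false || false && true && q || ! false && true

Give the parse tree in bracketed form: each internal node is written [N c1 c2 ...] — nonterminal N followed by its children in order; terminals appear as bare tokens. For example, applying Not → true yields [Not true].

Or
Or || And
Or || And || And
And || And || And
Not || And || And
false || And || And
false || And && Not || And
false || And && Not && Not || And
false || Not && Not && Not || And
false || false && Not && Not || And
false || false && true && Not || And
false || false && true && q || And
false || false && true && q || And && Not
false || false && true && q || Not && Not
false || false && true && q || ! Not && Not
false || false && true && q || ! false && Not
false || false && true && q || ! false && true

[Or [Or [Or [And [Not false]]] || [And [And [And [Not false]] && [Not true]] && [Not q]]] || [And [And [Not ! [Not false]]] && [Not true]]]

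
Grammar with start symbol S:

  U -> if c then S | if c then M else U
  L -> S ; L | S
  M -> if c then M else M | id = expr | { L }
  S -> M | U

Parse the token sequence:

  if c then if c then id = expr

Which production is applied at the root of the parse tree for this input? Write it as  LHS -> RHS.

S -> U

[S [U if c then [S [U if c then [S [M id = expr]]]]]]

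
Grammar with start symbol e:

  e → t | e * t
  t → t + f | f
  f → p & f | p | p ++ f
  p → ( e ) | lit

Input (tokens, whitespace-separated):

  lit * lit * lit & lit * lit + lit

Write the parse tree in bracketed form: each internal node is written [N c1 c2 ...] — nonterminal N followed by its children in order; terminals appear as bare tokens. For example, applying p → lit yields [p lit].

e
e * t
e * t * t
e * t * t * t
t * t * t * t
f * t * t * t
p * t * t * t
lit * t * t * t
lit * f * t * t
lit * p * t * t
lit * lit * t * t
lit * lit * f * t
lit * lit * p & f * t
lit * lit * lit & f * t
lit * lit * lit & p * t
lit * lit * lit & lit * t
lit * lit * lit & lit * t + f
lit * lit * lit & lit * f + f
lit * lit * lit & lit * p + f
lit * lit * lit & lit * lit + f
lit * lit * lit & lit * lit + p
lit * lit * lit & lit * lit + lit

[e [e [e [e [t [f [p lit]]]] * [t [f [p lit]]]] * [t [f [p lit] & [f [p lit]]]]] * [t [t [f [p lit]]] + [f [p lit]]]]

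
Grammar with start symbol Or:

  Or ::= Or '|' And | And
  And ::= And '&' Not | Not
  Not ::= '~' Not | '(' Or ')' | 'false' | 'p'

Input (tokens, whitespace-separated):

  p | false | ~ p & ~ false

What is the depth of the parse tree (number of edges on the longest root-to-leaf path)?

[Or [Or [Or [And [Not p]]] | [And [Not false]]] | [And [And [Not ~ [Not p]]] & [Not ~ [Not false]]]]

5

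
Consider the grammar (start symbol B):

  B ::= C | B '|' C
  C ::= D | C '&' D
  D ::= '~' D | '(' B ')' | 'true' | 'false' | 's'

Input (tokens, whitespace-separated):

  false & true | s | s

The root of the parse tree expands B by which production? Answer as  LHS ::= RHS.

[B [B [B [C [C [D false]] & [D true]]] | [C [D s]]] | [C [D s]]]

B ::= B '|' C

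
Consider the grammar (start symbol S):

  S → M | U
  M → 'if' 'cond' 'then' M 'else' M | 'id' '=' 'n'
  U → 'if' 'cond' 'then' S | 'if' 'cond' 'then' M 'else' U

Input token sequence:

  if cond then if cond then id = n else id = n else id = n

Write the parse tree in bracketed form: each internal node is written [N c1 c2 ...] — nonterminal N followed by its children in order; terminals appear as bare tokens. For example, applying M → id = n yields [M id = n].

S
M
if cond then M else M
if cond then if cond then M else M else M
if cond then if cond then id = n else M else M
if cond then if cond then id = n else id = n else M
if cond then if cond then id = n else id = n else id = n

[S [M if cond then [M if cond then [M id = n] else [M id = n]] else [M id = n]]]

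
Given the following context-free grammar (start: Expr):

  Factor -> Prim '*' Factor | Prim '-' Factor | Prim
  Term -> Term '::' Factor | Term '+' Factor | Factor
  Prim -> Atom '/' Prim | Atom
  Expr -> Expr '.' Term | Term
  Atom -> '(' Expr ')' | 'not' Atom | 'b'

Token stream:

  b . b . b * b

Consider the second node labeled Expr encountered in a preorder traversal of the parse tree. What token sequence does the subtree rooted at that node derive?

b . b

[Expr [Expr [Expr [Term [Factor [Prim [Atom b]]]]] . [Term [Factor [Prim [Atom b]]]]] . [Term [Factor [Prim [Atom b]] * [Factor [Prim [Atom b]]]]]]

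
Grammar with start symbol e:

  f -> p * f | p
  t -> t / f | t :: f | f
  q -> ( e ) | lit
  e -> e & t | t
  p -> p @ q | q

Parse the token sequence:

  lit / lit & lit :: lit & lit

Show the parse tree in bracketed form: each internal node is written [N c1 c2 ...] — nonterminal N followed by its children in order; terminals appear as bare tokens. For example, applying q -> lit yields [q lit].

[e [e [e [t [t [f [p [q lit]]]] / [f [p [q lit]]]]] & [t [t [f [p [q lit]]]] :: [f [p [q lit]]]]] & [t [f [p [q lit]]]]]

e
e & t
e & t & t
t & t & t
t / f & t & t
f / f & t & t
p / f & t & t
q / f & t & t
lit / f & t & t
lit / p & t & t
lit / q & t & t
lit / lit & t & t
lit / lit & t :: f & t
lit / lit & f :: f & t
lit / lit & p :: f & t
lit / lit & q :: f & t
lit / lit & lit :: f & t
lit / lit & lit :: p & t
lit / lit & lit :: q & t
lit / lit & lit :: lit & t
lit / lit & lit :: lit & f
lit / lit & lit :: lit & p
lit / lit & lit :: lit & q
lit / lit & lit :: lit & lit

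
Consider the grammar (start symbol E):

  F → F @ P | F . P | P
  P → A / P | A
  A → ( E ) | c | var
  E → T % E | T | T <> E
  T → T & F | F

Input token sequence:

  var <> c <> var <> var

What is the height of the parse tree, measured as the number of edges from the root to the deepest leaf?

[E [T [F [P [A var]]]] <> [E [T [F [P [A c]]]] <> [E [T [F [P [A var]]]] <> [E [T [F [P [A var]]]]]]]]

8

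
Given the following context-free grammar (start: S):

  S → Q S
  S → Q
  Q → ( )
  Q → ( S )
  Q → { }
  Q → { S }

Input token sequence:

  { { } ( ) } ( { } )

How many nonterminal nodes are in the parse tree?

10

[S [Q { [S [Q { }] [S [Q ( )]]] }] [S [Q ( [S [Q { }]] )]]]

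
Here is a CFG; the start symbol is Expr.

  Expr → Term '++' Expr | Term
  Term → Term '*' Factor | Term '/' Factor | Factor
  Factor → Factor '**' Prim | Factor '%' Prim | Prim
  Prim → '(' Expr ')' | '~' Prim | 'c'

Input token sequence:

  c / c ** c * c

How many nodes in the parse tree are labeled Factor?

4

[Expr [Term [Term [Term [Factor [Prim c]]] / [Factor [Factor [Prim c]] ** [Prim c]]] * [Factor [Prim c]]]]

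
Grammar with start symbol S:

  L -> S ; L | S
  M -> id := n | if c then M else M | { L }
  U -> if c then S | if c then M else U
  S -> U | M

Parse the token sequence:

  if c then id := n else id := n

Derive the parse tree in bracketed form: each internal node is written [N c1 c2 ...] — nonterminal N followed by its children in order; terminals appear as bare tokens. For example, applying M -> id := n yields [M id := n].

[S [M if c then [M id := n] else [M id := n]]]

S
M
if c then M else M
if c then id := n else M
if c then id := n else id := n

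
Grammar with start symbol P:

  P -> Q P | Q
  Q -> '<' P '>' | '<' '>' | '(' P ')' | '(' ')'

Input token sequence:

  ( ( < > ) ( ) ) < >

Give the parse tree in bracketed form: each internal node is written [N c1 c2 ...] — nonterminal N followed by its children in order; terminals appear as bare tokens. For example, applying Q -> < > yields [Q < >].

[P [Q ( [P [Q ( [P [Q < >]] )] [P [Q ( )]]] )] [P [Q < >]]]

P
Q P
( P ) P
( Q P ) P
( ( P ) P ) P
( ( Q ) P ) P
( ( < > ) P ) P
( ( < > ) Q ) P
( ( < > ) ( ) ) P
( ( < > ) ( ) ) Q
( ( < > ) ( ) ) < >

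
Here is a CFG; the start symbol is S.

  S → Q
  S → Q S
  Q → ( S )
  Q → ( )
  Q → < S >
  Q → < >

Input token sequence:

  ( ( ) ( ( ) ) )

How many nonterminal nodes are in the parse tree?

8

[S [Q ( [S [Q ( )] [S [Q ( [S [Q ( )]] )]]] )]]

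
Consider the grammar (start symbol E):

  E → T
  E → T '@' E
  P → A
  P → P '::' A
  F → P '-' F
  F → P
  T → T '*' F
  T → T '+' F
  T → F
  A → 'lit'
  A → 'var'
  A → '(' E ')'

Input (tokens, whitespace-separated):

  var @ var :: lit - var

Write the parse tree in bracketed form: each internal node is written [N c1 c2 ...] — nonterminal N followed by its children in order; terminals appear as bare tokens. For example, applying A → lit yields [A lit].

E
T @ E
F @ E
P @ E
A @ E
var @ E
var @ T
var @ F
var @ P - F
var @ P :: A - F
var @ A :: A - F
var @ var :: A - F
var @ var :: lit - F
var @ var :: lit - P
var @ var :: lit - A
var @ var :: lit - var

[E [T [F [P [A var]]]] @ [E [T [F [P [P [A var]] :: [A lit]] - [F [P [A var]]]]]]]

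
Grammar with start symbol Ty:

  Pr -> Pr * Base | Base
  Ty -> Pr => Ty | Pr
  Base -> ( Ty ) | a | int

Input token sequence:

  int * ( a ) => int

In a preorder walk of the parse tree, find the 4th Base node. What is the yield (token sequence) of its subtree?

int

[Ty [Pr [Pr [Base int]] * [Base ( [Ty [Pr [Base a]]] )]] => [Ty [Pr [Base int]]]]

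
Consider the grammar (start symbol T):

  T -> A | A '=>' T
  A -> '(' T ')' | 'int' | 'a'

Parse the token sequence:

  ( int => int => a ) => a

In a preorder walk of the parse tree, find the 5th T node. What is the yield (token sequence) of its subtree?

a

[T [A ( [T [A int] => [T [A int] => [T [A a]]]] )] => [T [A a]]]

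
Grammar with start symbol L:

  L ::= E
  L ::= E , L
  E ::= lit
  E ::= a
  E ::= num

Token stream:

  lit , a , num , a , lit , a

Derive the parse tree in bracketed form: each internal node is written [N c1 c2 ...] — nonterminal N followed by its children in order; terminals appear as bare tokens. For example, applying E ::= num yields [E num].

[L [E lit] , [L [E a] , [L [E num] , [L [E a] , [L [E lit] , [L [E a]]]]]]]

L
E , L
lit , L
lit , E , L
lit , a , L
lit , a , E , L
lit , a , num , L
lit , a , num , E , L
lit , a , num , a , L
lit , a , num , a , E , L
lit , a , num , a , lit , L
lit , a , num , a , lit , E
lit , a , num , a , lit , a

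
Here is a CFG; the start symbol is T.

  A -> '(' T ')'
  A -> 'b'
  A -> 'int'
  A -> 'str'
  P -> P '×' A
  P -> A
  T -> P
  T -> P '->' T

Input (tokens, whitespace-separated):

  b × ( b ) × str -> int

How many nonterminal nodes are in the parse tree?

13

[T [P [P [P [A b]] × [A ( [T [P [A b]]] )]] × [A str]] -> [T [P [A int]]]]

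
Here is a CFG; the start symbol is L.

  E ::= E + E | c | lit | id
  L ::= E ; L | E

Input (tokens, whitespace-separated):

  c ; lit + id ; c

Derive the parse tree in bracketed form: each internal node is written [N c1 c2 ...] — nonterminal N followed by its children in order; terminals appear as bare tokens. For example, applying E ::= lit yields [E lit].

[L [E c] ; [L [E [E lit] + [E id]] ; [L [E c]]]]

L
E ; L
c ; L
c ; E ; L
c ; E + E ; L
c ; lit + E ; L
c ; lit + id ; L
c ; lit + id ; E
c ; lit + id ; c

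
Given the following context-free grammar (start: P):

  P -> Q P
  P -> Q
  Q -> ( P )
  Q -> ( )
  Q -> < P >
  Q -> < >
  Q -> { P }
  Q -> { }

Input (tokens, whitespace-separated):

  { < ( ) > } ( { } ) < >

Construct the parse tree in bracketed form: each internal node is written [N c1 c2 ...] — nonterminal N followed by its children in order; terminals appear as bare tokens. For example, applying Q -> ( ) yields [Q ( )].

P
Q P
{ P } P
{ Q } P
{ < P > } P
{ < Q > } P
{ < ( ) > } P
{ < ( ) > } Q P
{ < ( ) > } ( P ) P
{ < ( ) > } ( Q ) P
{ < ( ) > } ( { } ) P
{ < ( ) > } ( { } ) Q
{ < ( ) > } ( { } ) < >

[P [Q { [P [Q < [P [Q ( )]] >]] }] [P [Q ( [P [Q { }]] )] [P [Q < >]]]]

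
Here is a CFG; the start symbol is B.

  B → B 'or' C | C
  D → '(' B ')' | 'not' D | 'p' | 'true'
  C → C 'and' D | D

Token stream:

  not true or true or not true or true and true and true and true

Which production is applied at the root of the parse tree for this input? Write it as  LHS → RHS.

B → B 'or' C

[B [B [B [B [C [D not [D true]]]] or [C [D true]]] or [C [D not [D true]]]] or [C [C [C [C [D true]] and [D true]] and [D true]] and [D true]]]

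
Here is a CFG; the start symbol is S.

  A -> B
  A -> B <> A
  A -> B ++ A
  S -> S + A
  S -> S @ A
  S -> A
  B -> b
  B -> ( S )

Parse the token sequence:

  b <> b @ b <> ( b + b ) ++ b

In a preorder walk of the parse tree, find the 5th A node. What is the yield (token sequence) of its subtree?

[S [S [A [B b] <> [A [B b]]]] @ [A [B b] <> [A [B ( [S [S [A [B b]]] + [A [B b]]] )] ++ [A [B b]]]]]

b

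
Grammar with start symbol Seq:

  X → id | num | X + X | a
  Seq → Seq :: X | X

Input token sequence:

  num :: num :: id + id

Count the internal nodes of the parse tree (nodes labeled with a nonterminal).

8

[Seq [Seq [Seq [X num]] :: [X num]] :: [X [X id] + [X id]]]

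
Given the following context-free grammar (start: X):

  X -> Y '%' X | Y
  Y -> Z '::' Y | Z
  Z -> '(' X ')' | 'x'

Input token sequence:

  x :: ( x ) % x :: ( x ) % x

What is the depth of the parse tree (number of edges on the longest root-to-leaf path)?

8

[X [Y [Z x] :: [Y [Z ( [X [Y [Z x]]] )]]] % [X [Y [Z x] :: [Y [Z ( [X [Y [Z x]]] )]]] % [X [Y [Z x]]]]]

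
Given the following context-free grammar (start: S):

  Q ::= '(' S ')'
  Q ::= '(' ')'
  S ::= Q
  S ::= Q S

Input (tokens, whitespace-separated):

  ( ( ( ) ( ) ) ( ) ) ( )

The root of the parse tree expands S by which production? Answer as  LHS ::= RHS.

[S [Q ( [S [Q ( [S [Q ( )] [S [Q ( )]]] )] [S [Q ( )]]] )] [S [Q ( )]]]

S ::= Q S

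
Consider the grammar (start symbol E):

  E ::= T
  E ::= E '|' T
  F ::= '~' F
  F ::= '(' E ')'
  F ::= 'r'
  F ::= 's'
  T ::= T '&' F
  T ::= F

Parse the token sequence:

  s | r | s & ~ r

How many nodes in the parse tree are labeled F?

5

[E [E [E [T [F s]]] | [T [F r]]] | [T [T [F s]] & [F ~ [F r]]]]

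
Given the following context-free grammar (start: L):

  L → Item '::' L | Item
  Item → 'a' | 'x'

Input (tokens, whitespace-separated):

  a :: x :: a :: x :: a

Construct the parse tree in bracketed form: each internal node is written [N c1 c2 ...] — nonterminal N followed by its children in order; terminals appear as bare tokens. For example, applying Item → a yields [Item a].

[L [Item a] :: [L [Item x] :: [L [Item a] :: [L [Item x] :: [L [Item a]]]]]]

L
Item :: L
a :: L
a :: Item :: L
a :: x :: L
a :: x :: Item :: L
a :: x :: a :: L
a :: x :: a :: Item :: L
a :: x :: a :: x :: L
a :: x :: a :: x :: Item
a :: x :: a :: x :: a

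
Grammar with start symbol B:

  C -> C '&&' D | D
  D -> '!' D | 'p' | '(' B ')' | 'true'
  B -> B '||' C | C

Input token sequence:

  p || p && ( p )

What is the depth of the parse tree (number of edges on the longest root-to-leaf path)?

6

[B [B [C [D p]]] || [C [C [D p]] && [D ( [B [C [D p]]] )]]]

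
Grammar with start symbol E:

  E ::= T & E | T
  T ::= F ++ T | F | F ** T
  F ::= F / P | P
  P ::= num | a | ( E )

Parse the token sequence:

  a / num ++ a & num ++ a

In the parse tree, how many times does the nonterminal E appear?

2

[E [T [F [F [P a]] / [P num]] ++ [T [F [P a]]]] & [E [T [F [P num]] ++ [T [F [P a]]]]]]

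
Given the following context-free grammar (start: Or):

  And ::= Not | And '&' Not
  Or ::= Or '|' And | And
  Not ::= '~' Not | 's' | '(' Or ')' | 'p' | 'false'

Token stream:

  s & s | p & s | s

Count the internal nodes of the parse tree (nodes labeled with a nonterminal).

13

[Or [Or [Or [And [And [Not s]] & [Not s]]] | [And [And [Not p]] & [Not s]]] | [And [Not s]]]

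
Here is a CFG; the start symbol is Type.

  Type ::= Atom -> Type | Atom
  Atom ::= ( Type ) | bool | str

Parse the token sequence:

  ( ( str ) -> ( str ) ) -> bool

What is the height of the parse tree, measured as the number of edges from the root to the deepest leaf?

[Type [Atom ( [Type [Atom ( [Type [Atom str]] )] -> [Type [Atom ( [Type [Atom str]] )]]] )] -> [Type [Atom bool]]]

7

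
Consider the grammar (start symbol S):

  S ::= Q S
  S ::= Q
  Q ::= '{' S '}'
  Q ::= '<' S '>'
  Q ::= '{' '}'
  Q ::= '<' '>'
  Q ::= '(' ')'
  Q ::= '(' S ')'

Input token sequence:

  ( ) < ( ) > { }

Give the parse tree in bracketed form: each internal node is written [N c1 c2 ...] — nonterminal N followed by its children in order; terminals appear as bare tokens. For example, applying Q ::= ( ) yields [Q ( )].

S
Q S
( ) S
( ) Q S
( ) < S > S
( ) < Q > S
( ) < ( ) > S
( ) < ( ) > Q
( ) < ( ) > { }

[S [Q ( )] [S [Q < [S [Q ( )]] >] [S [Q { }]]]]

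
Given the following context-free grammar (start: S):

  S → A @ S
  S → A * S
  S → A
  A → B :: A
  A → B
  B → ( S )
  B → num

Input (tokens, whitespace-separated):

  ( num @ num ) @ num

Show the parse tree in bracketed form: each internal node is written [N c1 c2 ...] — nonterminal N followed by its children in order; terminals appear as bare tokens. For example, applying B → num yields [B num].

S
A @ S
B @ S
( S ) @ S
( A @ S ) @ S
( B @ S ) @ S
( num @ S ) @ S
( num @ A ) @ S
( num @ B ) @ S
( num @ num ) @ S
( num @ num ) @ A
( num @ num ) @ B
( num @ num ) @ num

[S [A [B ( [S [A [B num]] @ [S [A [B num]]]] )]] @ [S [A [B num]]]]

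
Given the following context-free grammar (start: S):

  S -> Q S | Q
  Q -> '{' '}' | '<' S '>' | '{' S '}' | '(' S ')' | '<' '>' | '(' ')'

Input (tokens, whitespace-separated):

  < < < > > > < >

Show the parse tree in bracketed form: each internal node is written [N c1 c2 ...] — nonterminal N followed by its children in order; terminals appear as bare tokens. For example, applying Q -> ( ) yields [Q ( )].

S
Q S
< S > S
< Q > S
< < S > > S
< < Q > > S
< < < > > > S
< < < > > > Q
< < < > > > < >

[S [Q < [S [Q < [S [Q < >]] >]] >] [S [Q < >]]]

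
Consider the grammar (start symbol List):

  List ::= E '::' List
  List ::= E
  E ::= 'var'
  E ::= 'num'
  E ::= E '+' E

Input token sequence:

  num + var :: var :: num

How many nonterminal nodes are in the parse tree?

8

[List [E [E num] + [E var]] :: [List [E var] :: [List [E num]]]]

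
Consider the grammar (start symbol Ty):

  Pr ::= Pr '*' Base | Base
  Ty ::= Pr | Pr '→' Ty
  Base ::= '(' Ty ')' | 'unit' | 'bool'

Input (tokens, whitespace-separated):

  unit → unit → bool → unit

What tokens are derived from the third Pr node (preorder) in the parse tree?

[Ty [Pr [Base unit]] → [Ty [Pr [Base unit]] → [Ty [Pr [Base bool]] → [Ty [Pr [Base unit]]]]]]

bool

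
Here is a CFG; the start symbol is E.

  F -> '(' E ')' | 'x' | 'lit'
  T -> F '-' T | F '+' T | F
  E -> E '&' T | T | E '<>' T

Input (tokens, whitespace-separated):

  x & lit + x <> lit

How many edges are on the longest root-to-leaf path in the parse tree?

[E [E [E [T [F x]]] & [T [F lit] + [T [F x]]]] <> [T [F lit]]]

5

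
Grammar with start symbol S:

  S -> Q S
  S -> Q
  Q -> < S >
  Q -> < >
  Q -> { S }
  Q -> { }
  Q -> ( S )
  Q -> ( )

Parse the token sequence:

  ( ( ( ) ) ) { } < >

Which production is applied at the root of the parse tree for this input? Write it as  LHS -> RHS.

[S [Q ( [S [Q ( [S [Q ( )]] )]] )] [S [Q { }] [S [Q < >]]]]

S -> Q S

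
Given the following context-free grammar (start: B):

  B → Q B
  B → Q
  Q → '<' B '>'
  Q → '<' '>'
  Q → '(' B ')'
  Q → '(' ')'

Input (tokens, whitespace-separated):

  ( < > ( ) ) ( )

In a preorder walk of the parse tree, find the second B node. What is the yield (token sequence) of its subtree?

< > ( )

[B [Q ( [B [Q < >] [B [Q ( )]]] )] [B [Q ( )]]]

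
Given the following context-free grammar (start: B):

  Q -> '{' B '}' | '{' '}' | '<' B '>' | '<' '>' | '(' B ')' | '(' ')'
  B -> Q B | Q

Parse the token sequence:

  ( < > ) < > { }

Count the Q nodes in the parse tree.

[B [Q ( [B [Q < >]] )] [B [Q < >] [B [Q { }]]]]

4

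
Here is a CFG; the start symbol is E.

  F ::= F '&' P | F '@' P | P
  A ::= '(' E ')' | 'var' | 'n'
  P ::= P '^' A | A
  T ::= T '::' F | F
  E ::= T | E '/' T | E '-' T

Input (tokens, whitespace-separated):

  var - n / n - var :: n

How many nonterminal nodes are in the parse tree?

24

[E [E [E [E [T [F [P [A var]]]]] - [T [F [P [A n]]]]] / [T [F [P [A n]]]]] - [T [T [F [P [A var]]]] :: [F [P [A n]]]]]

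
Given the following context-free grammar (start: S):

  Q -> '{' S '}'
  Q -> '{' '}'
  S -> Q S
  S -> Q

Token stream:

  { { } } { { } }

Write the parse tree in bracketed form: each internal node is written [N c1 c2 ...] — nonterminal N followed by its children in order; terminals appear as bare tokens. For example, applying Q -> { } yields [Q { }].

[S [Q { [S [Q { }]] }] [S [Q { [S [Q { }]] }]]]

S
Q S
{ S } S
{ Q } S
{ { } } S
{ { } } Q
{ { } } { S }
{ { } } { Q }
{ { } } { { } }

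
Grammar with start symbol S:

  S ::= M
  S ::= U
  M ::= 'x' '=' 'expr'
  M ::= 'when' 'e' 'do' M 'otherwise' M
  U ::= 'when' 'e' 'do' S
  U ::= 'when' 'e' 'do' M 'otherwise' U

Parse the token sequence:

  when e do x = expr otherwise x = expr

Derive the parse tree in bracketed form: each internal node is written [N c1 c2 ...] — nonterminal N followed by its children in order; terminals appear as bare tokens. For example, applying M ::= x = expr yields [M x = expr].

[S [M when e do [M x = expr] otherwise [M x = expr]]]

S
M
when e do M otherwise M
when e do x = expr otherwise M
when e do x = expr otherwise x = expr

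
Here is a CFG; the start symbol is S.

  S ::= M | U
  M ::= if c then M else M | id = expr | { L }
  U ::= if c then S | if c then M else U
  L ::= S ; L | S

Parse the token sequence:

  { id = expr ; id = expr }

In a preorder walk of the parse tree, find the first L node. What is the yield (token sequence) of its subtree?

[S [M { [L [S [M id = expr]] ; [L [S [M id = expr]]]] }]]

id = expr ; id = expr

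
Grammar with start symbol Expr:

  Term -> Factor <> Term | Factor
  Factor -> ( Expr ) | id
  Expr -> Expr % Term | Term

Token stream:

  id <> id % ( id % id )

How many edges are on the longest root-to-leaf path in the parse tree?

7

[Expr [Expr [Term [Factor id] <> [Term [Factor id]]]] % [Term [Factor ( [Expr [Expr [Term [Factor id]]] % [Term [Factor id]]] )]]]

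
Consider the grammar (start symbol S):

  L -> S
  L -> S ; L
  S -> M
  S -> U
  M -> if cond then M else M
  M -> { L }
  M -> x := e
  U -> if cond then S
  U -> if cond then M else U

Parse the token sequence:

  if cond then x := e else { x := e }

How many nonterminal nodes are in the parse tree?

7

[S [M if cond then [M x := e] else [M { [L [S [M x := e]]] }]]]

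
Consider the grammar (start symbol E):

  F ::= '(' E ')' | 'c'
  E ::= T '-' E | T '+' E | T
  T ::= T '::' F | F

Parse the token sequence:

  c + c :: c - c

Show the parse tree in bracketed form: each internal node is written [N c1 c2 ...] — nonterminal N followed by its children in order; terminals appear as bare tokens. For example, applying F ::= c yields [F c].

E
T + E
F + E
c + E
c + T - E
c + T :: F - E
c + F :: F - E
c + c :: F - E
c + c :: c - E
c + c :: c - T
c + c :: c - F
c + c :: c - c

[E [T [F c]] + [E [T [T [F c]] :: [F c]] - [E [T [F c]]]]]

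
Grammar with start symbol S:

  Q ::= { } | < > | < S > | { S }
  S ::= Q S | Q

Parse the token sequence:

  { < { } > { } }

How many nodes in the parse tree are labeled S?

[S [Q { [S [Q < [S [Q { }]] >] [S [Q { }]]] }]]

4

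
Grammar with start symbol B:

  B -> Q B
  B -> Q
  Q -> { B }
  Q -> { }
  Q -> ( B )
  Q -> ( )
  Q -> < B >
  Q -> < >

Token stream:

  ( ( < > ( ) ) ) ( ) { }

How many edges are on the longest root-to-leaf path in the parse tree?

[B [Q ( [B [Q ( [B [Q < >] [B [Q ( )]]] )]] )] [B [Q ( )] [B [Q { }]]]]

7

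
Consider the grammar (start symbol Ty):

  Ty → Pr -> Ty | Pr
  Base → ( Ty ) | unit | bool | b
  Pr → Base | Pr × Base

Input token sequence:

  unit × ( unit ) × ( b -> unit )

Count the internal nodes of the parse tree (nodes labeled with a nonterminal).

[Ty [Pr [Pr [Pr [Base unit]] × [Base ( [Ty [Pr [Base unit]]] )]] × [Base ( [Ty [Pr [Base b]] -> [Ty [Pr [Base unit]]]] )]]]

16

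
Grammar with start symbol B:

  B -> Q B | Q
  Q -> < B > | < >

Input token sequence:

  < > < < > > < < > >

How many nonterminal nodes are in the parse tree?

[B [Q < >] [B [Q < [B [Q < >]] >] [B [Q < [B [Q < >]] >]]]]

10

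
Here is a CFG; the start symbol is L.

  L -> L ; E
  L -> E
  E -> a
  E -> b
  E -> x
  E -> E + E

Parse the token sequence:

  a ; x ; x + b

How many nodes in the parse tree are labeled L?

3

[L [L [L [E a]] ; [E x]] ; [E [E x] + [E b]]]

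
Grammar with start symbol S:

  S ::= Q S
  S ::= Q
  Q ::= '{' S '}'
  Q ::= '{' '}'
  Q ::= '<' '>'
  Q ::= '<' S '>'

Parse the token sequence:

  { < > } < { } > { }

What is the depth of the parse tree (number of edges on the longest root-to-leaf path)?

5

[S [Q { [S [Q < >]] }] [S [Q < [S [Q { }]] >] [S [Q { }]]]]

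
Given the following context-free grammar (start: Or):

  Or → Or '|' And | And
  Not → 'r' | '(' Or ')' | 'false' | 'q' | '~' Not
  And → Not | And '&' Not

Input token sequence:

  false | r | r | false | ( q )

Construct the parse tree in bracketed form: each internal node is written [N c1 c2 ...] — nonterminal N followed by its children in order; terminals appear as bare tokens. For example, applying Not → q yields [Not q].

Or
Or | And
Or | And | And
Or | And | And | And
Or | And | And | And | And
And | And | And | And | And
Not | And | And | And | And
false | And | And | And | And
false | Not | And | And | And
false | r | And | And | And
false | r | Not | And | And
false | r | r | And | And
false | r | r | Not | And
false | r | r | false | And
false | r | r | false | Not
false | r | r | false | ( Or )
false | r | r | false | ( And )
false | r | r | false | ( Not )
false | r | r | false | ( q )

[Or [Or [Or [Or [Or [And [Not false]]] | [And [Not r]]] | [And [Not r]]] | [And [Not false]]] | [And [Not ( [Or [And [Not q]]] )]]]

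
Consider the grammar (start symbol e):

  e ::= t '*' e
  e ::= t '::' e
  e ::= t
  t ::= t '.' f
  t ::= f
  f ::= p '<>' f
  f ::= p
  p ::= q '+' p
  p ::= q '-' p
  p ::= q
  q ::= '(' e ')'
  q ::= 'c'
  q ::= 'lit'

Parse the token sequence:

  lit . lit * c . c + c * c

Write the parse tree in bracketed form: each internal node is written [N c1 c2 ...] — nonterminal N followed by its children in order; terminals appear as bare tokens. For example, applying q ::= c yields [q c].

[e [t [t [f [p [q lit]]]] . [f [p [q lit]]]] * [e [t [t [f [p [q c]]]] . [f [p [q c] + [p [q c]]]]] * [e [t [f [p [q c]]]]]]]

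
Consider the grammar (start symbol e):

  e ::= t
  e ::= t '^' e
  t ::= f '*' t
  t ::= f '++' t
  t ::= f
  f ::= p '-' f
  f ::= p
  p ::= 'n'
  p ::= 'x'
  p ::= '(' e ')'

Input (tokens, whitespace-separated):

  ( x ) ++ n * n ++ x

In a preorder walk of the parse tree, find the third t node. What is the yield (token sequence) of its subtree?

n * n ++ x

[e [t [f [p ( [e [t [f [p x]]]] )]] ++ [t [f [p n]] * [t [f [p n]] ++ [t [f [p x]]]]]]]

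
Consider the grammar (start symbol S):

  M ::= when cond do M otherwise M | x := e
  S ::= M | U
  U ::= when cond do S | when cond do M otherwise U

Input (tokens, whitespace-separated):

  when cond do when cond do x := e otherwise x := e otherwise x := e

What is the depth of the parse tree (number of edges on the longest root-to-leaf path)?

4

[S [M when cond do [M when cond do [M x := e] otherwise [M x := e]] otherwise [M x := e]]]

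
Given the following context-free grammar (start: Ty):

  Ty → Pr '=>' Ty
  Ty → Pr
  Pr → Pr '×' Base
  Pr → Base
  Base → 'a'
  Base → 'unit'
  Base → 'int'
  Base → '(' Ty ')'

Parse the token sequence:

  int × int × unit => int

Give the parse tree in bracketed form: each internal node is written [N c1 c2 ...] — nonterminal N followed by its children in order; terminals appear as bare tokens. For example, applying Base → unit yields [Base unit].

[Ty [Pr [Pr [Pr [Base int]] × [Base int]] × [Base unit]] => [Ty [Pr [Base int]]]]

Ty
Pr => Ty
Pr × Base => Ty
Pr × Base × Base => Ty
Base × Base × Base => Ty
int × Base × Base => Ty
int × int × Base => Ty
int × int × unit => Ty
int × int × unit => Pr
int × int × unit => Base
int × int × unit => int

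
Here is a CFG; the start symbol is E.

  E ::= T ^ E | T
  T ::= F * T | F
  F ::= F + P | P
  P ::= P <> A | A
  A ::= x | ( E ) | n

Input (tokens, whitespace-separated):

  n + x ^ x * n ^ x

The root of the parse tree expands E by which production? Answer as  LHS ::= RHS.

E ::= T ^ E

[E [T [F [F [P [A n]]] + [P [A x]]]] ^ [E [T [F [P [A x]]] * [T [F [P [A n]]]]] ^ [E [T [F [P [A x]]]]]]]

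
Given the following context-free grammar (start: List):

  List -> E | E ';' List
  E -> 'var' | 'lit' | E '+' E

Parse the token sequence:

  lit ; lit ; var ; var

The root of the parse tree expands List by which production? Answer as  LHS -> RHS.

List -> E ';' List

[List [E lit] ; [List [E lit] ; [List [E var] ; [List [E var]]]]]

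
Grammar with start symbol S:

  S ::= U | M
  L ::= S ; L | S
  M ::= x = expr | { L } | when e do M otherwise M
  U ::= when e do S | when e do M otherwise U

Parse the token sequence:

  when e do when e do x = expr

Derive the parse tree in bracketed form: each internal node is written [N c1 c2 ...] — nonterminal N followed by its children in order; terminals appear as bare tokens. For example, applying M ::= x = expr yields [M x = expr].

[S [U when e do [S [U when e do [S [M x = expr]]]]]]

S
U
when e do S
when e do U
when e do when e do S
when e do when e do M
when e do when e do x = expr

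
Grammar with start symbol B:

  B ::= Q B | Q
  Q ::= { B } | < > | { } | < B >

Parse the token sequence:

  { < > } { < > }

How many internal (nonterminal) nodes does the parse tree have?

[B [Q { [B [Q < >]] }] [B [Q { [B [Q < >]] }]]]

8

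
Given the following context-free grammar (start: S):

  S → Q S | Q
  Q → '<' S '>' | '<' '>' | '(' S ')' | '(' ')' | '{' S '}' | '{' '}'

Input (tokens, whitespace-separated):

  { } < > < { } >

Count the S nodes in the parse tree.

4

[S [Q { }] [S [Q < >] [S [Q < [S [Q { }]] >]]]]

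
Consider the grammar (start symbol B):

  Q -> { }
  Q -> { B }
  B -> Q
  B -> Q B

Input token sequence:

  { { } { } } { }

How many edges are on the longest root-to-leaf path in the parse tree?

5

[B [Q { [B [Q { }] [B [Q { }]]] }] [B [Q { }]]]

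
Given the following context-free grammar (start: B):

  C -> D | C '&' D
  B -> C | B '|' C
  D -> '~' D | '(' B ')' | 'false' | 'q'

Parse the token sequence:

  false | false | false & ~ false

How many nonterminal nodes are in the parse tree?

12

[B [B [B [C [D false]]] | [C [D false]]] | [C [C [D false]] & [D ~ [D false]]]]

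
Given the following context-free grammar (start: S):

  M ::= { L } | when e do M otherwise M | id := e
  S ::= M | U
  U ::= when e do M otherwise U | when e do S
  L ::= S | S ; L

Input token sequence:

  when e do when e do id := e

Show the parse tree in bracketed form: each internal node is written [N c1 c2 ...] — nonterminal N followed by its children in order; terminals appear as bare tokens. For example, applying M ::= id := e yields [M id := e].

[S [U when e do [S [U when e do [S [M id := e]]]]]]

S
U
when e do S
when e do U
when e do when e do S
when e do when e do M
when e do when e do id := e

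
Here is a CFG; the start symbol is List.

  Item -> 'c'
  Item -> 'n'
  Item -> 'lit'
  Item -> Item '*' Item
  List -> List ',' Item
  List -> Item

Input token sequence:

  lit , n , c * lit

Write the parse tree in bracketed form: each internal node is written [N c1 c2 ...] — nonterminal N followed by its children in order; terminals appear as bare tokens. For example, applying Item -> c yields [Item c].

[List [List [List [Item lit]] , [Item n]] , [Item [Item c] * [Item lit]]]

List
List , Item
List , Item , Item
Item , Item , Item
lit , Item , Item
lit , n , Item
lit , n , Item * Item
lit , n , c * Item
lit , n , c * lit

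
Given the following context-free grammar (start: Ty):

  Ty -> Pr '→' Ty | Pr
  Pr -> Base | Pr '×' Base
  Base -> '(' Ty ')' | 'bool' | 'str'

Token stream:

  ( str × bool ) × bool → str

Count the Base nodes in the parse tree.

[Ty [Pr [Pr [Base ( [Ty [Pr [Pr [Base str]] × [Base bool]]] )]] × [Base bool]] → [Ty [Pr [Base str]]]]

5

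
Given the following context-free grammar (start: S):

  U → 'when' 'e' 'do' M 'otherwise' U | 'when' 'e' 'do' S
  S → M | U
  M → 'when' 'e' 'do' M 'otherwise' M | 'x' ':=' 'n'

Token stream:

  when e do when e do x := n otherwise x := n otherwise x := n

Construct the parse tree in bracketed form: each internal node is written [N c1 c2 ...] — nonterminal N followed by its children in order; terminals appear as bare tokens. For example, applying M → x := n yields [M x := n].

S
M
when e do M otherwise M
when e do when e do M otherwise M otherwise M
when e do when e do x := n otherwise M otherwise M
when e do when e do x := n otherwise x := n otherwise M
when e do when e do x := n otherwise x := n otherwise x := n

[S [M when e do [M when e do [M x := n] otherwise [M x := n]] otherwise [M x := n]]]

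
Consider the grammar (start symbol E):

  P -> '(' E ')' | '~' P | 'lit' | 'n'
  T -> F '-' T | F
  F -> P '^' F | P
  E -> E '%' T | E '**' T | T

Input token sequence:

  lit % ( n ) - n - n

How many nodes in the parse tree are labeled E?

3

[E [E [T [F [P lit]]]] % [T [F [P ( [E [T [F [P n]]]] )]] - [T [F [P n]] - [T [F [P n]]]]]]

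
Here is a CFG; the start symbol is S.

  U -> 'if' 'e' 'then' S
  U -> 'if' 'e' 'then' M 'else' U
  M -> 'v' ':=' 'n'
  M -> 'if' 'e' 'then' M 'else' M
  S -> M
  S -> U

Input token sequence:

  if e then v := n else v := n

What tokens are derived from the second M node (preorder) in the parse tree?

v := n

[S [M if e then [M v := n] else [M v := n]]]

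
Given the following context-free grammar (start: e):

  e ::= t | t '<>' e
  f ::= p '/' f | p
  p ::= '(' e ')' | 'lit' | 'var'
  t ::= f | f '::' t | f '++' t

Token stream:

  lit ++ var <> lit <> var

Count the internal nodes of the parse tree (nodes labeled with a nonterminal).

15

[e [t [f [p lit]] ++ [t [f [p var]]]] <> [e [t [f [p lit]]] <> [e [t [f [p var]]]]]]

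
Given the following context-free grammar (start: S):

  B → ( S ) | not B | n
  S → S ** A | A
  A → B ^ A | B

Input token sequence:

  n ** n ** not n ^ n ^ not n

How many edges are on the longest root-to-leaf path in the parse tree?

6

[S [S [S [A [B n]]] ** [A [B n]]] ** [A [B not [B n]] ^ [A [B n] ^ [A [B not [B n]]]]]]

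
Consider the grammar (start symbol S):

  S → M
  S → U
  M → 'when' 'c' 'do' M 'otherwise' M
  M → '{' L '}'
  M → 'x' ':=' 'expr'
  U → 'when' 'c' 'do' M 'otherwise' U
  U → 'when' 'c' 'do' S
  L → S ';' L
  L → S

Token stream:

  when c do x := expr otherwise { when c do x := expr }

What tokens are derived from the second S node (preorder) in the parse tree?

when c do x := expr

[S [M when c do [M x := expr] otherwise [M { [L [S [U when c do [S [M x := expr]]]]] }]]]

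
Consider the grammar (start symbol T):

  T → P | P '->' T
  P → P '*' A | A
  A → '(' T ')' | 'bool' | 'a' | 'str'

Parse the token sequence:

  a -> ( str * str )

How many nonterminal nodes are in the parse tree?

11

[T [P [A a]] -> [T [P [A ( [T [P [P [A str]] * [A str]]] )]]]]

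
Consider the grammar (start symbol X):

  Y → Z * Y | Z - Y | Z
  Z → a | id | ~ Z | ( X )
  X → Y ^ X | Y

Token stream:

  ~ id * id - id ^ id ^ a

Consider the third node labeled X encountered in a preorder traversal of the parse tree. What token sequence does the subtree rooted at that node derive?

a

[X [Y [Z ~ [Z id]] * [Y [Z id] - [Y [Z id]]]] ^ [X [Y [Z id]] ^ [X [Y [Z a]]]]]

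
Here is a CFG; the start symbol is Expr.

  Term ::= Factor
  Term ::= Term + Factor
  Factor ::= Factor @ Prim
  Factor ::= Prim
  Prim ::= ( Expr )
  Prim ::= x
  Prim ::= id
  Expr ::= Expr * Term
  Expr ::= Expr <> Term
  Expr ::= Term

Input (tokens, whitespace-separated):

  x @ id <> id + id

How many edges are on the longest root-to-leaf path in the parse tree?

6

[Expr [Expr [Term [Factor [Factor [Prim x]] @ [Prim id]]]] <> [Term [Term [Factor [Prim id]]] + [Factor [Prim id]]]]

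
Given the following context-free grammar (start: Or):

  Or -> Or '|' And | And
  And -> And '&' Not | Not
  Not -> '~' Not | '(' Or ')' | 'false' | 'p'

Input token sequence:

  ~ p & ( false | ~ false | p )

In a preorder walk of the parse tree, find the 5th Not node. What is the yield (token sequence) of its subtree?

[Or [And [And [Not ~ [Not p]]] & [Not ( [Or [Or [Or [And [Not false]]] | [And [Not ~ [Not false]]]] | [And [Not p]]] )]]]

~ false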